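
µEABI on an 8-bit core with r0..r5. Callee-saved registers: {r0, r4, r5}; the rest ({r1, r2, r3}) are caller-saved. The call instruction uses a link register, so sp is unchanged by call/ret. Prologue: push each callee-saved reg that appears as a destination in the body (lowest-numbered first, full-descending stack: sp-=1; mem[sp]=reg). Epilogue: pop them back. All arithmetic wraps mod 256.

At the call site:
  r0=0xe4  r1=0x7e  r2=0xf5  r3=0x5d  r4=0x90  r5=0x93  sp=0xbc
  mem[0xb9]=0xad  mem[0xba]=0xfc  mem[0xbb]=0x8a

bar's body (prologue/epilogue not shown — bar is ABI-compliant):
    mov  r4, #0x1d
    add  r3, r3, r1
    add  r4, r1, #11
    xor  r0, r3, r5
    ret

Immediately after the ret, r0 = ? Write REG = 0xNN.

REG = 0xe4

prologue: push r0 -> mem[0xbb]=0xe4, sp=0xbb
prologue: push r4 -> mem[0xba]=0x90, sp=0xba
body[0] mov  r4, #0x1d -> r4=0x1d
body[1] add  r3, r3, r1 -> r3=0xdb
body[2] add  r4, r1, #11 -> r4=0x89
body[3] xor  r0, r3, r5 -> r0=0x48
epilogue: pop r4=0x90, sp=0xbb
epilogue: pop r0=0xe4, sp=0xbc
r0 is callee-saved -> restored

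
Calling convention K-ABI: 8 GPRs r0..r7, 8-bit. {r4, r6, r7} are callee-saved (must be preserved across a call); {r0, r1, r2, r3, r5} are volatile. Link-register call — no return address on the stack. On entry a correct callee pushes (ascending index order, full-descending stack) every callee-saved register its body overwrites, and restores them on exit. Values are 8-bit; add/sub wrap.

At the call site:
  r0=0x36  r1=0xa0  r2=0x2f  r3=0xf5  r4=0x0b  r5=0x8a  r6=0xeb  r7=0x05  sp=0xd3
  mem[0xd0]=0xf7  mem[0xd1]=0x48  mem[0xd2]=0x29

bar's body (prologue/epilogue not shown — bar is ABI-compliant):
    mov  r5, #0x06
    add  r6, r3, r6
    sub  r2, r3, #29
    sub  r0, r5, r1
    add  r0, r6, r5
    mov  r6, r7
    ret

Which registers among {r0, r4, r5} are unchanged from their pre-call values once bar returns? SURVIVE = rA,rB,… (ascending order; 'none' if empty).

SURVIVE = r4

prologue: push r6 → mem[0xd2]=0xeb, sp=0xd2
body[0] mov  r5, #0x06 → r5=0x06
body[1] add  r6, r3, r6 → r6=0xe0
body[2] sub  r2, r3, #29 → r2=0xd8
body[3] sub  r0, r5, r1 → r0=0x66
body[4] add  r0, r6, r5 → r0=0xe6
body[5] mov  r6, r7 → r6=0x05
epilogue: pop r6=0xeb, sp=0xd3
r0: caller-saved, written=True
r4: callee-saved, written=False
r5: caller-saved, written=True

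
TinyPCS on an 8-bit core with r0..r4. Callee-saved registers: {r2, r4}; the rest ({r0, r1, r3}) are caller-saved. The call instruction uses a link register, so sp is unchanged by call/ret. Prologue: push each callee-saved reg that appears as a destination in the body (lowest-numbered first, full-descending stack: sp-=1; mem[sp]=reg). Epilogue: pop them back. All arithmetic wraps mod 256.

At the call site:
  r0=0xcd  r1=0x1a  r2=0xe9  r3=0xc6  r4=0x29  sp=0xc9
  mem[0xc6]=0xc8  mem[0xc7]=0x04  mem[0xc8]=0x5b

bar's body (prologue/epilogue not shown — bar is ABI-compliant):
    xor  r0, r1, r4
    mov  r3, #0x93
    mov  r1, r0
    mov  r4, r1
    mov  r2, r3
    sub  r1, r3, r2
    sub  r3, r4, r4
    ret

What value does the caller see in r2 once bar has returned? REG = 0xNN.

REG = 0xe9

prologue: push r2 -> mem[0xc8]=0xe9, sp=0xc8
prologue: push r4 -> mem[0xc7]=0x29, sp=0xc7
body[0] xor  r0, r1, r4 -> r0=0x33
body[1] mov  r3, #0x93 -> r3=0x93
body[2] mov  r1, r0 -> r1=0x33
body[3] mov  r4, r1 -> r4=0x33
body[4] mov  r2, r3 -> r2=0x93
body[5] sub  r1, r3, r2 -> r1=0x00
body[6] sub  r3, r4, r4 -> r3=0x00
epilogue: pop r4=0x29, sp=0xc8
epilogue: pop r2=0xe9, sp=0xc9
r2 is callee-saved -> restored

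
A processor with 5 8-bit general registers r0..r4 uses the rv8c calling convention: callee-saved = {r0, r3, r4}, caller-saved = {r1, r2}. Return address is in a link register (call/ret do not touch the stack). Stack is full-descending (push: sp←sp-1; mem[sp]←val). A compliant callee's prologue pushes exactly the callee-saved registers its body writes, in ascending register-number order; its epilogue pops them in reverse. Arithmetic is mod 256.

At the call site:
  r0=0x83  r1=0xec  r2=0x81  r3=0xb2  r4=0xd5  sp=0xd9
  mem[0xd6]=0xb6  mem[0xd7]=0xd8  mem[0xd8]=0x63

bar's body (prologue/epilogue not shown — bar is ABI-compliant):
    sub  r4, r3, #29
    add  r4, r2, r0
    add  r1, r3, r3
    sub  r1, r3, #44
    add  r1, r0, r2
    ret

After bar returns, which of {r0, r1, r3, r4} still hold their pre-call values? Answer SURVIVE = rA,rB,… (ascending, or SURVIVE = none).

prologue: push r4 -> mem[0xd8]=0xd5, sp=0xd8
body[0] sub  r4, r3, #29 -> r4=0x95
body[1] add  r4, r2, r0 -> r4=0x04
body[2] add  r1, r3, r3 -> r1=0x64
body[3] sub  r1, r3, #44 -> r1=0x86
body[4] add  r1, r0, r2 -> r1=0x04
epilogue: pop r4=0xd5, sp=0xd9
r0: callee-saved, written=False
r1: caller-saved, written=True
r3: callee-saved, written=False
r4: callee-saved, written=True

SURVIVE = r0,r3,r4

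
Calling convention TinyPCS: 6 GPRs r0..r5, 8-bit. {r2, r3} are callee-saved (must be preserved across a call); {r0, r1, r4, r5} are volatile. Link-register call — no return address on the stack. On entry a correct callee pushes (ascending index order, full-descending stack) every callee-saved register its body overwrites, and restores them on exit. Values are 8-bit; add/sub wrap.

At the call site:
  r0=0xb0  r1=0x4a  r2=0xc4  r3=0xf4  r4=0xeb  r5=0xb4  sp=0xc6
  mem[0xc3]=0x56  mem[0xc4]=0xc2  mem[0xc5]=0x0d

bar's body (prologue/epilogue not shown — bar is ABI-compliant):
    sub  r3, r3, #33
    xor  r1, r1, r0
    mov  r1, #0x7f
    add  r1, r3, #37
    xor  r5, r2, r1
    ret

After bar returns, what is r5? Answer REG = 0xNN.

prologue: push r3 -> mem[0xc5]=0xf4, sp=0xc5
body[0] sub  r3, r3, #33 -> r3=0xd3
body[1] xor  r1, r1, r0 -> r1=0xfa
body[2] mov  r1, #0x7f -> r1=0x7f
body[3] add  r1, r3, #37 -> r1=0xf8
body[4] xor  r5, r2, r1 -> r5=0x3c
epilogue: pop r3=0xf4, sp=0xc6
r5 is caller-saved -> body value

REG = 0x3c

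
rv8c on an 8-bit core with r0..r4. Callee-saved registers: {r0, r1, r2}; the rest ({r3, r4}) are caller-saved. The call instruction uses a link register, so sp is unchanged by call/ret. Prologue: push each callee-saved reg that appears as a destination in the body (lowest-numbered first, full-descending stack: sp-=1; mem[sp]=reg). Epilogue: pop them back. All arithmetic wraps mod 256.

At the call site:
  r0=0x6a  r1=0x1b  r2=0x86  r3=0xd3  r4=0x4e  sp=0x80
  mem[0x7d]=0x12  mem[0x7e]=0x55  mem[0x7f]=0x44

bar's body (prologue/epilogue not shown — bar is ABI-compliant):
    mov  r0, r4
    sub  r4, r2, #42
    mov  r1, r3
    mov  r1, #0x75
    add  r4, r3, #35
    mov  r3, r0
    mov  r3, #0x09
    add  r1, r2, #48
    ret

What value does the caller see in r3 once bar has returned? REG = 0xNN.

REG = 0x09

prologue: push r0 -> mem[0x7f]=0x6a, sp=0x7f
prologue: push r1 -> mem[0x7e]=0x1b, sp=0x7e
body[0] mov  r0, r4 -> r0=0x4e
body[1] sub  r4, r2, #42 -> r4=0x5c
body[2] mov  r1, r3 -> r1=0xd3
body[3] mov  r1, #0x75 -> r1=0x75
body[4] add  r4, r3, #35 -> r4=0xf6
body[5] mov  r3, r0 -> r3=0x4e
body[6] mov  r3, #0x09 -> r3=0x09
body[7] add  r1, r2, #48 -> r1=0xb6
epilogue: pop r1=0x1b, sp=0x7f
epilogue: pop r0=0x6a, sp=0x80
r3 is caller-saved -> body value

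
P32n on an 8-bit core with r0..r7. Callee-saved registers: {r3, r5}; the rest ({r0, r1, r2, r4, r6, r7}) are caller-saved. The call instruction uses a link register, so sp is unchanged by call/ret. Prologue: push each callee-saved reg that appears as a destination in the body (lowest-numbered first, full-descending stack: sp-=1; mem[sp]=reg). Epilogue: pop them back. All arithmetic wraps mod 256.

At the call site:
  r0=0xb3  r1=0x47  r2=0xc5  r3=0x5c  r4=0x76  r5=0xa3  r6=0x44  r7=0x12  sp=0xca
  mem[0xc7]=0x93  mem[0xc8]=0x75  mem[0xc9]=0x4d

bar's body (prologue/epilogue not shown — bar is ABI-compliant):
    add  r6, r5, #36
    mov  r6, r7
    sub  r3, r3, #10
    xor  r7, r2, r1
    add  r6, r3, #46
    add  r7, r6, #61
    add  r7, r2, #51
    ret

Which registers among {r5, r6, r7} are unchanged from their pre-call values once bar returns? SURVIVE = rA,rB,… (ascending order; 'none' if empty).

prologue: push r3 -> mem[0xc9]=0x5c, sp=0xc9
body[0] add  r6, r5, #36 -> r6=0xc7
body[1] mov  r6, r7 -> r6=0x12
body[2] sub  r3, r3, #10 -> r3=0x52
body[3] xor  r7, r2, r1 -> r7=0x82
body[4] add  r6, r3, #46 -> r6=0x80
body[5] add  r7, r6, #61 -> r7=0xbd
body[6] add  r7, r2, #51 -> r7=0xf8
epilogue: pop r3=0x5c, sp=0xca
r5: callee-saved, written=False
r6: caller-saved, written=True
r7: caller-saved, written=True

SURVIVE = r5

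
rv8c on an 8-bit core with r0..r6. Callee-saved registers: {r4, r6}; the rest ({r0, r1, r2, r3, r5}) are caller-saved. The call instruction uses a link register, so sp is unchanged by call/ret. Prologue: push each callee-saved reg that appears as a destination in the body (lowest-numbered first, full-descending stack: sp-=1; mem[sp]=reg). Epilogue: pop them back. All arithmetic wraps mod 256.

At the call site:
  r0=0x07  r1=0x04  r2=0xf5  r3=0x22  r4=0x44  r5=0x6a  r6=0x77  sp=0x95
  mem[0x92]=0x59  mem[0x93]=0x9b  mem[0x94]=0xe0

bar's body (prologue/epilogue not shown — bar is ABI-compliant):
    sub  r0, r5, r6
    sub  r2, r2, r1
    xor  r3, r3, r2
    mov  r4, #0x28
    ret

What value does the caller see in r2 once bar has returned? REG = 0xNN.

REG = 0xf1

prologue: push r4 → mem[0x94]=0x44, sp=0x94
body[0] sub  r0, r5, r6 → r0=0xf3
body[1] sub  r2, r2, r1 → r2=0xf1
body[2] xor  r3, r3, r2 → r3=0xd3
body[3] mov  r4, #0x28 → r4=0x28
epilogue: pop r4=0x44, sp=0x95
r2 is caller-saved → body value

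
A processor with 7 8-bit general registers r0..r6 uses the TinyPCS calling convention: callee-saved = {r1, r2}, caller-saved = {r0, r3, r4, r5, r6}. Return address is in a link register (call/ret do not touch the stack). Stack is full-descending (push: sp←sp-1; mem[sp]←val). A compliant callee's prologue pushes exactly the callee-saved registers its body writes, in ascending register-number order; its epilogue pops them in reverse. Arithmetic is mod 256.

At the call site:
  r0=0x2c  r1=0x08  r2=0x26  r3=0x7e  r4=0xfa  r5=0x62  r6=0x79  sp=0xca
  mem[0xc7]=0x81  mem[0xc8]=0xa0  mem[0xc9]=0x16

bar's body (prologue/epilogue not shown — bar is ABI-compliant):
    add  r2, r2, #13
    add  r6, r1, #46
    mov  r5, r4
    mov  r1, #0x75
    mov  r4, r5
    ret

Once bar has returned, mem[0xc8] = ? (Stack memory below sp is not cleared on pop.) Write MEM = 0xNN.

prologue: push r1 -> mem[0xc9]=0x08, sp=0xc9
prologue: push r2 -> mem[0xc8]=0x26, sp=0xc8
body[0] add  r2, r2, #13 -> r2=0x33
body[1] add  r6, r1, #46 -> r6=0x36
body[2] mov  r5, r4 -> r5=0xfa
body[3] mov  r1, #0x75 -> r1=0x75
body[4] mov  r4, r5 -> r4=0xfa
epilogue: pop r2=0x26, sp=0xc9
epilogue: pop r1=0x08, sp=0xca
prologue pushed ['r1', 'r2'] at ['0xc9', '0xc8']

MEM = 0x26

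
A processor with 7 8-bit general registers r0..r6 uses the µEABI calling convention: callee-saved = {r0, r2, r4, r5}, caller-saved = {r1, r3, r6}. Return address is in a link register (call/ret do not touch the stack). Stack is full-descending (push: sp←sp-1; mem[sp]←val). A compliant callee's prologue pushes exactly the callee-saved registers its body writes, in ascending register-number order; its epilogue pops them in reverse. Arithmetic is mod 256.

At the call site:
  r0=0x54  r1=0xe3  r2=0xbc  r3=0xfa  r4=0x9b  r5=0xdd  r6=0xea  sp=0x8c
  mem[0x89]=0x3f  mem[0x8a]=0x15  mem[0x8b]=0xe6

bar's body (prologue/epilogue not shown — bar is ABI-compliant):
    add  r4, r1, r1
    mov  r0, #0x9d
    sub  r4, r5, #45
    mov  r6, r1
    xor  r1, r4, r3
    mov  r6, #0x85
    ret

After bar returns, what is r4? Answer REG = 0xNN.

prologue: push r0 → mem[0x8b]=0x54, sp=0x8b
prologue: push r4 → mem[0x8a]=0x9b, sp=0x8a
body[0] add  r4, r1, r1 → r4=0xc6
body[1] mov  r0, #0x9d → r0=0x9d
body[2] sub  r4, r5, #45 → r4=0xb0
body[3] mov  r6, r1 → r6=0xe3
body[4] xor  r1, r4, r3 → r1=0x4a
body[5] mov  r6, #0x85 → r6=0x85
epilogue: pop r4=0x9b, sp=0x8b
epilogue: pop r0=0x54, sp=0x8c
r4 is callee-saved → restored

REG = 0x9b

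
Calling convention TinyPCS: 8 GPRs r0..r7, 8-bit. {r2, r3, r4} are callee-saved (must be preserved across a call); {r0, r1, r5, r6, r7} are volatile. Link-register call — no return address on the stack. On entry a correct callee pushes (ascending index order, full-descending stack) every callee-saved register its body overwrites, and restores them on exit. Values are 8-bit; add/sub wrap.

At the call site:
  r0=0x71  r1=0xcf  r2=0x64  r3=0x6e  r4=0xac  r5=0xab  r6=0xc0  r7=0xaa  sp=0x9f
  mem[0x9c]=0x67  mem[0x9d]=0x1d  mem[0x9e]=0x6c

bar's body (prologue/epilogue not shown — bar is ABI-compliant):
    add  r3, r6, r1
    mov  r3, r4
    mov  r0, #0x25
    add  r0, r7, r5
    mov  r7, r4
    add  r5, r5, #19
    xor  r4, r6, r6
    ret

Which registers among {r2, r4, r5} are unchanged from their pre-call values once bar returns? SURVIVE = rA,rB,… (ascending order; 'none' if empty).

prologue: push r3 → mem[0x9e]=0x6e, sp=0x9e
prologue: push r4 → mem[0x9d]=0xac, sp=0x9d
body[0] add  r3, r6, r1 → r3=0x8f
body[1] mov  r3, r4 → r3=0xac
body[2] mov  r0, #0x25 → r0=0x25
body[3] add  r0, r7, r5 → r0=0x55
body[4] mov  r7, r4 → r7=0xac
body[5] add  r5, r5, #19 → r5=0xbe
body[6] xor  r4, r6, r6 → r4=0x00
epilogue: pop r4=0xac, sp=0x9e
epilogue: pop r3=0x6e, sp=0x9f
r2: callee-saved, written=False
r4: callee-saved, written=True
r5: caller-saved, written=True

SURVIVE = r2,r4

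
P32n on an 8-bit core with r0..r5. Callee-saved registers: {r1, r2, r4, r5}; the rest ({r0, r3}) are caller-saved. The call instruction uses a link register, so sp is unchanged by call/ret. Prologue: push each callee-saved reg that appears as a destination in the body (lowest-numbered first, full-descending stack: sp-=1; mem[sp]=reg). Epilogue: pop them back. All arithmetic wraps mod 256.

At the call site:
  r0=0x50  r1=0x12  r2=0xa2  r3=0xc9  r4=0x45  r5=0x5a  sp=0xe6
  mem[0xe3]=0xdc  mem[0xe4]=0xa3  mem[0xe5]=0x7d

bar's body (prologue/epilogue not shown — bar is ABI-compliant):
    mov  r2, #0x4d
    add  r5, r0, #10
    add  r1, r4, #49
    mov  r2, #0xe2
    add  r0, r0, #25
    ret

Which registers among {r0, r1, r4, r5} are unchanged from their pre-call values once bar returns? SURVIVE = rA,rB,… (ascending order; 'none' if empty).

prologue: push r1 → mem[0xe5]=0x12, sp=0xe5
prologue: push r2 → mem[0xe4]=0xa2, sp=0xe4
prologue: push r5 → mem[0xe3]=0x5a, sp=0xe3
body[0] mov  r2, #0x4d → r2=0x4d
body[1] add  r5, r0, #10 → r5=0x5a
body[2] add  r1, r4, #49 → r1=0x76
body[3] mov  r2, #0xe2 → r2=0xe2
body[4] add  r0, r0, #25 → r0=0x69
epilogue: pop r5=0x5a, sp=0xe4
epilogue: pop r2=0xa2, sp=0xe5
epilogue: pop r1=0x12, sp=0xe6
r0: caller-saved, written=True
r1: callee-saved, written=True
r4: callee-saved, written=False
r5: callee-saved, written=True

SURVIVE = r1,r4,r5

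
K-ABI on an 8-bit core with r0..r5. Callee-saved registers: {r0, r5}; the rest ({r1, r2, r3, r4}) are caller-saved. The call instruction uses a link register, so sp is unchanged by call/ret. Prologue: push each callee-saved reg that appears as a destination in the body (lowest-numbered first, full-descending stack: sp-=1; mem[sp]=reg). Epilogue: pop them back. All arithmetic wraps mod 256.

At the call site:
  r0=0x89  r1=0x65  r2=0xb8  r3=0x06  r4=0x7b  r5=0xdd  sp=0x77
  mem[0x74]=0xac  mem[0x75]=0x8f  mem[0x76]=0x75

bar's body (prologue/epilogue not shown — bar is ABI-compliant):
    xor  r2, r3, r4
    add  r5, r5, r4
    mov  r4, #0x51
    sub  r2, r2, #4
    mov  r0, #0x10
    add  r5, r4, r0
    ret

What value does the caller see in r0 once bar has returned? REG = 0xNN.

prologue: push r0 → mem[0x76]=0x89, sp=0x76
prologue: push r5 → mem[0x75]=0xdd, sp=0x75
body[0] xor  r2, r3, r4 → r2=0x7d
body[1] add  r5, r5, r4 → r5=0x58
body[2] mov  r4, #0x51 → r4=0x51
body[3] sub  r2, r2, #4 → r2=0x79
body[4] mov  r0, #0x10 → r0=0x10
body[5] add  r5, r4, r0 → r5=0x61
epilogue: pop r5=0xdd, sp=0x76
epilogue: pop r0=0x89, sp=0x77
r0 is callee-saved → restored

REG = 0x89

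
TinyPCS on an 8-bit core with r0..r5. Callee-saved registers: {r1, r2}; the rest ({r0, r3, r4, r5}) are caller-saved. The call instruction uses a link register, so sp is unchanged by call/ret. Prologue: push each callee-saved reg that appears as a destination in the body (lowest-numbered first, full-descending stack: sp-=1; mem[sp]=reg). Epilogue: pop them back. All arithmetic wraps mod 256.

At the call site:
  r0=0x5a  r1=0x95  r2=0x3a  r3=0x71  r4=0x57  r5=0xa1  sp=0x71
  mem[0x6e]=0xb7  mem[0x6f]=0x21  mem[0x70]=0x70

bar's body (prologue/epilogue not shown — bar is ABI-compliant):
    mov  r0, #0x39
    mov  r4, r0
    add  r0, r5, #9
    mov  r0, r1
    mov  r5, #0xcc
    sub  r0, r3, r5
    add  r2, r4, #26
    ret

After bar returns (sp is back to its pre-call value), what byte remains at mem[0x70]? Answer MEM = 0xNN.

prologue: push r2 -> mem[0x70]=0x3a, sp=0x70
body[0] mov  r0, #0x39 -> r0=0x39
body[1] mov  r4, r0 -> r4=0x39
body[2] add  r0, r5, #9 -> r0=0xaa
body[3] mov  r0, r1 -> r0=0x95
body[4] mov  r5, #0xcc -> r5=0xcc
body[5] sub  r0, r3, r5 -> r0=0xa5
body[6] add  r2, r4, #26 -> r2=0x53
epilogue: pop r2=0x3a, sp=0x71
prologue pushed ['r2'] at ['0x70']

MEM = 0x3a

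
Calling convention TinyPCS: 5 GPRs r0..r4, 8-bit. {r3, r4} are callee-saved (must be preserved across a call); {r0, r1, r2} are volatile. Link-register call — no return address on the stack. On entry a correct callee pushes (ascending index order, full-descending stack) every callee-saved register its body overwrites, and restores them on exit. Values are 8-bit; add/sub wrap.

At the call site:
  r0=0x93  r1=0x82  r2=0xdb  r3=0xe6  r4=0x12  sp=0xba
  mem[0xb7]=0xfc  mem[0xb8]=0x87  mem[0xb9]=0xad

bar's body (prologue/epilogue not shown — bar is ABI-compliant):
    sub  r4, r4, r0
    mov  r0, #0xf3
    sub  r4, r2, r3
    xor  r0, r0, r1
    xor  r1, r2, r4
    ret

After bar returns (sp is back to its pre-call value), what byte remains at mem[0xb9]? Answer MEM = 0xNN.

prologue: push r4 → mem[0xb9]=0x12, sp=0xb9
body[0] sub  r4, r4, r0 → r4=0x7f
body[1] mov  r0, #0xf3 → r0=0xf3
body[2] sub  r4, r2, r3 → r4=0xf5
body[3] xor  r0, r0, r1 → r0=0x71
body[4] xor  r1, r2, r4 → r1=0x2e
epilogue: pop r4=0x12, sp=0xba
prologue pushed ['r4'] at ['0xb9']

MEM = 0x12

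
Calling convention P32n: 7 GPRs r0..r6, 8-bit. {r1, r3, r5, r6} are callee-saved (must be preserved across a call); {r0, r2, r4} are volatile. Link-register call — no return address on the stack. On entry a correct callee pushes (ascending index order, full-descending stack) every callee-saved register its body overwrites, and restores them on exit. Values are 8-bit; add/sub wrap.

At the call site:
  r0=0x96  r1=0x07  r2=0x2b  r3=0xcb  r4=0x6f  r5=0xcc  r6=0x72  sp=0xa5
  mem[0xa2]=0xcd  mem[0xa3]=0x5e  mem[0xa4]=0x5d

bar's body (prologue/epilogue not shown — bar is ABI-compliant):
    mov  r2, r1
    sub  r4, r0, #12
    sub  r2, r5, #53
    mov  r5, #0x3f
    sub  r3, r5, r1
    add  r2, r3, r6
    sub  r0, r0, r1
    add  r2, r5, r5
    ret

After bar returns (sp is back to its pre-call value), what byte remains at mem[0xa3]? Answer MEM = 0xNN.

MEM = 0xcc

prologue: push r3 -> mem[0xa4]=0xcb, sp=0xa4
prologue: push r5 -> mem[0xa3]=0xcc, sp=0xa3
body[0] mov  r2, r1 -> r2=0x07
body[1] sub  r4, r0, #12 -> r4=0x8a
body[2] sub  r2, r5, #53 -> r2=0x97
body[3] mov  r5, #0x3f -> r5=0x3f
body[4] sub  r3, r5, r1 -> r3=0x38
body[5] add  r2, r3, r6 -> r2=0xaa
body[6] sub  r0, r0, r1 -> r0=0x8f
body[7] add  r2, r5, r5 -> r2=0x7e
epilogue: pop r5=0xcc, sp=0xa4
epilogue: pop r3=0xcb, sp=0xa5
prologue pushed ['r3', 'r5'] at ['0xa4', '0xa3']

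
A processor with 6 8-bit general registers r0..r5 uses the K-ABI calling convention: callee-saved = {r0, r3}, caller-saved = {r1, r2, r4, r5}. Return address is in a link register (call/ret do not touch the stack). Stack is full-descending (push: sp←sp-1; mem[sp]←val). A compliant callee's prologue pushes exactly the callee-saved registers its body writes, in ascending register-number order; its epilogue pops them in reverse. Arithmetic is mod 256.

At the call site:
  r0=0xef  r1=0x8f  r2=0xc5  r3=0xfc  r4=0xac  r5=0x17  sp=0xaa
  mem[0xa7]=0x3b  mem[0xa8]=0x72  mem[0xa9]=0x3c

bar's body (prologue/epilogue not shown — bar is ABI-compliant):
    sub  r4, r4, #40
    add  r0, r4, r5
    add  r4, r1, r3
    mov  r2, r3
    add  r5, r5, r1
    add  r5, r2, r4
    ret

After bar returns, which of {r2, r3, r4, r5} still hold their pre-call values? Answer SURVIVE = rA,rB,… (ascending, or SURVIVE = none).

SURVIVE = r3

prologue: push r0 → mem[0xa9]=0xef, sp=0xa9
body[0] sub  r4, r4, #40 → r4=0x84
body[1] add  r0, r4, r5 → r0=0x9b
body[2] add  r4, r1, r3 → r4=0x8b
body[3] mov  r2, r3 → r2=0xfc
body[4] add  r5, r5, r1 → r5=0xa6
body[5] add  r5, r2, r4 → r5=0x87
epilogue: pop r0=0xef, sp=0xaa
r2: caller-saved, written=True
r3: callee-saved, written=False
r4: caller-saved, written=True
r5: caller-saved, written=True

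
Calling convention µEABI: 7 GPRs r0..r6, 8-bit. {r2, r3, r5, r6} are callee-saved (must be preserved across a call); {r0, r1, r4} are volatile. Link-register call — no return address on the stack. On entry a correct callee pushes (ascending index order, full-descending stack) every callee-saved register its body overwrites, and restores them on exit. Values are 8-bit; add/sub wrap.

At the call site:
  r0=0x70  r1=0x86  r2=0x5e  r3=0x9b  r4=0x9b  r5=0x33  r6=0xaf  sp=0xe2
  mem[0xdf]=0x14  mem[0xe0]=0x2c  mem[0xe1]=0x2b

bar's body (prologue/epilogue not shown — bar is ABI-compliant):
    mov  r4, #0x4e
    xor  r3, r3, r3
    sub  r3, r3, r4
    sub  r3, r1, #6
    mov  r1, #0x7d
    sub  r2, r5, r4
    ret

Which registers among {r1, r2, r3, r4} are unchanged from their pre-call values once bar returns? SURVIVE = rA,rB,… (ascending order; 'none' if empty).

prologue: push r2 -> mem[0xe1]=0x5e, sp=0xe1
prologue: push r3 -> mem[0xe0]=0x9b, sp=0xe0
body[0] mov  r4, #0x4e -> r4=0x4e
body[1] xor  r3, r3, r3 -> r3=0x00
body[2] sub  r3, r3, r4 -> r3=0xb2
body[3] sub  r3, r1, #6 -> r3=0x80
body[4] mov  r1, #0x7d -> r1=0x7d
body[5] sub  r2, r5, r4 -> r2=0xe5
epilogue: pop r3=0x9b, sp=0xe1
epilogue: pop r2=0x5e, sp=0xe2
r1: caller-saved, written=True
r2: callee-saved, written=True
r3: callee-saved, written=True
r4: caller-saved, written=True

SURVIVE = r2,r3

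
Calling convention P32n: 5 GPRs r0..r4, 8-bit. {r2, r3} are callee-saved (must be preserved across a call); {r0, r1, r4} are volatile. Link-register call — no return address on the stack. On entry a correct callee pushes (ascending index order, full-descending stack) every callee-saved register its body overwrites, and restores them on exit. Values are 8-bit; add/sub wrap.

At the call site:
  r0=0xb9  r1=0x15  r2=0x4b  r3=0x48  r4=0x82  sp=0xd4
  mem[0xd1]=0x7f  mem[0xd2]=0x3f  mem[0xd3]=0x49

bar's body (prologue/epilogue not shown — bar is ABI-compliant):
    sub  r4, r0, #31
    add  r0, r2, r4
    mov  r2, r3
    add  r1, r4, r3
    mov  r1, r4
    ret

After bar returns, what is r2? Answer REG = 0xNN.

prologue: push r2 → mem[0xd3]=0x4b, sp=0xd3
body[0] sub  r4, r0, #31 → r4=0x9a
body[1] add  r0, r2, r4 → r0=0xe5
body[2] mov  r2, r3 → r2=0x48
body[3] add  r1, r4, r3 → r1=0xe2
body[4] mov  r1, r4 → r1=0x9a
epilogue: pop r2=0x4b, sp=0xd4
r2 is callee-saved → restored

REG = 0x4b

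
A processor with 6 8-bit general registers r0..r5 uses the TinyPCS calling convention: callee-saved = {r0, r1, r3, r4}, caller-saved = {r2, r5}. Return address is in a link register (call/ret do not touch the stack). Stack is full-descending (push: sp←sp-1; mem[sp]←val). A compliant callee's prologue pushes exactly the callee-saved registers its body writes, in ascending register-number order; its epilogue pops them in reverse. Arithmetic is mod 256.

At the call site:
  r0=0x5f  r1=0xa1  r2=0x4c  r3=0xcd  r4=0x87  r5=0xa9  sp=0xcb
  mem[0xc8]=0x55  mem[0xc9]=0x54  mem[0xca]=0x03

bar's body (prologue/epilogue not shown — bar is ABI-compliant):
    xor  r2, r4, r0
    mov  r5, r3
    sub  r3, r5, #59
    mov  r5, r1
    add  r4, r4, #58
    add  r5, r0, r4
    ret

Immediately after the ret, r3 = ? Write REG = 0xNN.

REG = 0xcd

prologue: push r3 -> mem[0xca]=0xcd, sp=0xca
prologue: push r4 -> mem[0xc9]=0x87, sp=0xc9
body[0] xor  r2, r4, r0 -> r2=0xd8
body[1] mov  r5, r3 -> r5=0xcd
body[2] sub  r3, r5, #59 -> r3=0x92
body[3] mov  r5, r1 -> r5=0xa1
body[4] add  r4, r4, #58 -> r4=0xc1
body[5] add  r5, r0, r4 -> r5=0x20
epilogue: pop r4=0x87, sp=0xca
epilogue: pop r3=0xcd, sp=0xcb
r3 is callee-saved -> restored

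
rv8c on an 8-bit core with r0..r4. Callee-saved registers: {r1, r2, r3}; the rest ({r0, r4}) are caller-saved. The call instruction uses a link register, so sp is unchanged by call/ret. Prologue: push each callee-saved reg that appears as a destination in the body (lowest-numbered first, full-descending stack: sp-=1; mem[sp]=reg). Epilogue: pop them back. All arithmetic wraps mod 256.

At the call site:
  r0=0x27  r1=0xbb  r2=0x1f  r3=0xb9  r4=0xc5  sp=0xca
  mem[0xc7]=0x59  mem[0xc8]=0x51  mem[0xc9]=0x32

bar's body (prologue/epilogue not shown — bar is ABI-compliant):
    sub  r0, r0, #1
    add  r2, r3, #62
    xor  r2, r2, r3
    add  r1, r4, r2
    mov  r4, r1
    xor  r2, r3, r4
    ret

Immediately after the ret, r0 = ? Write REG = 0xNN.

REG = 0x26

prologue: push r1 -> mem[0xc9]=0xbb, sp=0xc9
prologue: push r2 -> mem[0xc8]=0x1f, sp=0xc8
body[0] sub  r0, r0, #1 -> r0=0x26
body[1] add  r2, r3, #62 -> r2=0xf7
body[2] xor  r2, r2, r3 -> r2=0x4e
body[3] add  r1, r4, r2 -> r1=0x13
body[4] mov  r4, r1 -> r4=0x13
body[5] xor  r2, r3, r4 -> r2=0xaa
epilogue: pop r2=0x1f, sp=0xc9
epilogue: pop r1=0xbb, sp=0xca
r0 is caller-saved -> body value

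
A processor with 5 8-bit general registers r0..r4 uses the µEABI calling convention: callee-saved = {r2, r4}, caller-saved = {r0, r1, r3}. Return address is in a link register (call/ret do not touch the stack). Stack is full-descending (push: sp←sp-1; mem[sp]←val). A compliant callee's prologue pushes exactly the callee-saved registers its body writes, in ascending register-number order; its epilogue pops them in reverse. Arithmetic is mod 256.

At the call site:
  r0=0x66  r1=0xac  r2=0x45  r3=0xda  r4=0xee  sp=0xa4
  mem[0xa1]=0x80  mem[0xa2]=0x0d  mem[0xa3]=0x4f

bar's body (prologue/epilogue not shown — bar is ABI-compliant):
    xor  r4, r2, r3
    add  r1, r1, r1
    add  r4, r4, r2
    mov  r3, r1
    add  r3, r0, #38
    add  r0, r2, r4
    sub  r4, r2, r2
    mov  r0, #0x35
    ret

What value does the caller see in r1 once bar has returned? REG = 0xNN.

REG = 0x58

prologue: push r4 → mem[0xa3]=0xee, sp=0xa3
body[0] xor  r4, r2, r3 → r4=0x9f
body[1] add  r1, r1, r1 → r1=0x58
body[2] add  r4, r4, r2 → r4=0xe4
body[3] mov  r3, r1 → r3=0x58
body[4] add  r3, r0, #38 → r3=0x8c
body[5] add  r0, r2, r4 → r0=0x29
body[6] sub  r4, r2, r2 → r4=0x00
body[7] mov  r0, #0x35 → r0=0x35
epilogue: pop r4=0xee, sp=0xa4
r1 is caller-saved → body value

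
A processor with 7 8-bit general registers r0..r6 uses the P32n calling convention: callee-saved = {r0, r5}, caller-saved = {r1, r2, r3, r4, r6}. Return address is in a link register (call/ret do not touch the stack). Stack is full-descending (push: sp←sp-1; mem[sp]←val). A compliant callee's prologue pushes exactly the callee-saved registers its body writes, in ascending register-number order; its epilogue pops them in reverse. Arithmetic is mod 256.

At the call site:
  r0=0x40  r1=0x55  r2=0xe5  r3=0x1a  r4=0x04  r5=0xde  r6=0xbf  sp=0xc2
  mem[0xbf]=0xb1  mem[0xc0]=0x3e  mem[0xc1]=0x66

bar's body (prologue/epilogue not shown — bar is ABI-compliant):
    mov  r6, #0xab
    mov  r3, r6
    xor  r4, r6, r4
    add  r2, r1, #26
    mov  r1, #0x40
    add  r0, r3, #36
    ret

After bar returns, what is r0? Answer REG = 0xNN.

prologue: push r0 → mem[0xc1]=0x40, sp=0xc1
body[0] mov  r6, #0xab → r6=0xab
body[1] mov  r3, r6 → r3=0xab
body[2] xor  r4, r6, r4 → r4=0xaf
body[3] add  r2, r1, #26 → r2=0x6f
body[4] mov  r1, #0x40 → r1=0x40
body[5] add  r0, r3, #36 → r0=0xcf
epilogue: pop r0=0x40, sp=0xc2
r0 is callee-saved → restored

REG = 0x40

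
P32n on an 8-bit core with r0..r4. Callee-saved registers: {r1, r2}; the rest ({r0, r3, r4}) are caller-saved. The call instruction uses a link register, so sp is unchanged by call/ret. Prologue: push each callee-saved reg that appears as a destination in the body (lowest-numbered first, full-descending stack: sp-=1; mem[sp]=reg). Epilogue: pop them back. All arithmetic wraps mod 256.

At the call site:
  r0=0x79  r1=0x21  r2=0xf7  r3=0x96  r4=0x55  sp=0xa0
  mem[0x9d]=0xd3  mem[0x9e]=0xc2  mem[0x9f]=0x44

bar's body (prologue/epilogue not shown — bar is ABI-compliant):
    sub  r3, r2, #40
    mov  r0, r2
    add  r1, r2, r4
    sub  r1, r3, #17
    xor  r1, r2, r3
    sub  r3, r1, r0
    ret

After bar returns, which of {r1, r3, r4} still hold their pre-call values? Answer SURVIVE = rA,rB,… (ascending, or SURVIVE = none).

SURVIVE = r1,r4

prologue: push r1 → mem[0x9f]=0x21, sp=0x9f
body[0] sub  r3, r2, #40 → r3=0xcf
body[1] mov  r0, r2 → r0=0xf7
body[2] add  r1, r2, r4 → r1=0x4c
body[3] sub  r1, r3, #17 → r1=0xbe
body[4] xor  r1, r2, r3 → r1=0x38
body[5] sub  r3, r1, r0 → r3=0x41
epilogue: pop r1=0x21, sp=0xa0
r1: callee-saved, written=True
r3: caller-saved, written=True
r4: caller-saved, written=False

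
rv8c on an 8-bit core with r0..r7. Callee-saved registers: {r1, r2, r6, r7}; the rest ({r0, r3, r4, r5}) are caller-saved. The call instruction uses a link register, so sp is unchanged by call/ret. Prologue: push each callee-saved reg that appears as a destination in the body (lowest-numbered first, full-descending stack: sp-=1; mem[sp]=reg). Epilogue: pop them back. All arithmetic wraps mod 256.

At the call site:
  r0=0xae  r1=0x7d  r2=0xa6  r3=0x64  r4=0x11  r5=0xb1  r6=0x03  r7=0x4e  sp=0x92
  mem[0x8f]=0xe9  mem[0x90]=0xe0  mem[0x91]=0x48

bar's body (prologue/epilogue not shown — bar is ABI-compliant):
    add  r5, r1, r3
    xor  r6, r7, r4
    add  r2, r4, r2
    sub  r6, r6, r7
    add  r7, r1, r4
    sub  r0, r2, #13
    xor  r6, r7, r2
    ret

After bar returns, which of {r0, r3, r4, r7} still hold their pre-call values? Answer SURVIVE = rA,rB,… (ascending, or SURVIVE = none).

SURVIVE = r3,r4,r7

prologue: push r2 -> mem[0x91]=0xa6, sp=0x91
prologue: push r6 -> mem[0x90]=0x03, sp=0x90
prologue: push r7 -> mem[0x8f]=0x4e, sp=0x8f
body[0] add  r5, r1, r3 -> r5=0xe1
body[1] xor  r6, r7, r4 -> r6=0x5f
body[2] add  r2, r4, r2 -> r2=0xb7
body[3] sub  r6, r6, r7 -> r6=0x11
body[4] add  r7, r1, r4 -> r7=0x8e
body[5] sub  r0, r2, #13 -> r0=0xaa
body[6] xor  r6, r7, r2 -> r6=0x39
epilogue: pop r7=0x4e, sp=0x90
epilogue: pop r6=0x03, sp=0x91
epilogue: pop r2=0xa6, sp=0x92
r0: caller-saved, written=True
r3: caller-saved, written=False
r4: caller-saved, written=False
r7: callee-saved, written=True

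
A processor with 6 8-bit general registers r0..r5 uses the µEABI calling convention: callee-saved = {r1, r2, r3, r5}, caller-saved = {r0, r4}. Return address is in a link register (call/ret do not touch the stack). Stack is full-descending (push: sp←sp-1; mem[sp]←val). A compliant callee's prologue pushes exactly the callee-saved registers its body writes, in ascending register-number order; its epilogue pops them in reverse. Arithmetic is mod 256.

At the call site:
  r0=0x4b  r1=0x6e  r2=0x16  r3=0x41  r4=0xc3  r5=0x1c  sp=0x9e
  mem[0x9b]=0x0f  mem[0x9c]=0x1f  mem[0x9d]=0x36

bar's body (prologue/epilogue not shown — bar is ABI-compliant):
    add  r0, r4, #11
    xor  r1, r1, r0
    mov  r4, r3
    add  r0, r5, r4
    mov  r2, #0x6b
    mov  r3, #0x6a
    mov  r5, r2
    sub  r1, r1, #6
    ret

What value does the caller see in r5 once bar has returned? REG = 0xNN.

prologue: push r1 -> mem[0x9d]=0x6e, sp=0x9d
prologue: push r2 -> mem[0x9c]=0x16, sp=0x9c
prologue: push r3 -> mem[0x9b]=0x41, sp=0x9b
prologue: push r5 -> mem[0x9a]=0x1c, sp=0x9a
body[0] add  r0, r4, #11 -> r0=0xce
body[1] xor  r1, r1, r0 -> r1=0xa0
body[2] mov  r4, r3 -> r4=0x41
body[3] add  r0, r5, r4 -> r0=0x5d
body[4] mov  r2, #0x6b -> r2=0x6b
body[5] mov  r3, #0x6a -> r3=0x6a
body[6] mov  r5, r2 -> r5=0x6b
body[7] sub  r1, r1, #6 -> r1=0x9a
epilogue: pop r5=0x1c, sp=0x9b
epilogue: pop r3=0x41, sp=0x9c
epilogue: pop r2=0x16, sp=0x9d
epilogue: pop r1=0x6e, sp=0x9e
r5 is callee-saved -> restored

REG = 0x1c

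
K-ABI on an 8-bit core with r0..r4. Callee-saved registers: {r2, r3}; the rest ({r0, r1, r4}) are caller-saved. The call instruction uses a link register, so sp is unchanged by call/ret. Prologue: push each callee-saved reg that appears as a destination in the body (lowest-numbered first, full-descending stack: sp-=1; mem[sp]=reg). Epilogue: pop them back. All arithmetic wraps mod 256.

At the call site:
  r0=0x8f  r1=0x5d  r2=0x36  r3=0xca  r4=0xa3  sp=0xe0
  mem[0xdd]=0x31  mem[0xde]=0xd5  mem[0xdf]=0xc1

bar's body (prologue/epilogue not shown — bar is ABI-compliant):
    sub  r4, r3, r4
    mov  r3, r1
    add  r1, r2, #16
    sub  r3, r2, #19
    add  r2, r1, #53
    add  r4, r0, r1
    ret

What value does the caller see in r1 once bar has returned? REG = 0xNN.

prologue: push r2 -> mem[0xdf]=0x36, sp=0xdf
prologue: push r3 -> mem[0xde]=0xca, sp=0xde
body[0] sub  r4, r3, r4 -> r4=0x27
body[1] mov  r3, r1 -> r3=0x5d
body[2] add  r1, r2, #16 -> r1=0x46
body[3] sub  r3, r2, #19 -> r3=0x23
body[4] add  r2, r1, #53 -> r2=0x7b
body[5] add  r4, r0, r1 -> r4=0xd5
epilogue: pop r3=0xca, sp=0xdf
epilogue: pop r2=0x36, sp=0xe0
r1 is caller-saved -> body value

REG = 0x46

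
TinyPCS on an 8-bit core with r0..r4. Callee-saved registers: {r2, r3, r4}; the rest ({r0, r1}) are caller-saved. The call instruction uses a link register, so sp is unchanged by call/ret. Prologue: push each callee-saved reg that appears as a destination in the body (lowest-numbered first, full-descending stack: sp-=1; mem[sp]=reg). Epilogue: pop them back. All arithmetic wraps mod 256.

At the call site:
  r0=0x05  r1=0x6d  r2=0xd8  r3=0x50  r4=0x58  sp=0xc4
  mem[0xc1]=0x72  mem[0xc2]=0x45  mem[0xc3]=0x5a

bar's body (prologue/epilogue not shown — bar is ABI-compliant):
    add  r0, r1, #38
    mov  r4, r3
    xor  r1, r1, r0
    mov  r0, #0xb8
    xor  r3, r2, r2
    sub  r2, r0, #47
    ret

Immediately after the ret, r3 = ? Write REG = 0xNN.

prologue: push r2 → mem[0xc3]=0xd8, sp=0xc3
prologue: push r3 → mem[0xc2]=0x50, sp=0xc2
prologue: push r4 → mem[0xc1]=0x58, sp=0xc1
body[0] add  r0, r1, #38 → r0=0x93
body[1] mov  r4, r3 → r4=0x50
body[2] xor  r1, r1, r0 → r1=0xfe
body[3] mov  r0, #0xb8 → r0=0xb8
body[4] xor  r3, r2, r2 → r3=0x00
body[5] sub  r2, r0, #47 → r2=0x89
epilogue: pop r4=0x58, sp=0xc2
epilogue: pop r3=0x50, sp=0xc3
epilogue: pop r2=0xd8, sp=0xc4
r3 is callee-saved → restored

REG = 0x50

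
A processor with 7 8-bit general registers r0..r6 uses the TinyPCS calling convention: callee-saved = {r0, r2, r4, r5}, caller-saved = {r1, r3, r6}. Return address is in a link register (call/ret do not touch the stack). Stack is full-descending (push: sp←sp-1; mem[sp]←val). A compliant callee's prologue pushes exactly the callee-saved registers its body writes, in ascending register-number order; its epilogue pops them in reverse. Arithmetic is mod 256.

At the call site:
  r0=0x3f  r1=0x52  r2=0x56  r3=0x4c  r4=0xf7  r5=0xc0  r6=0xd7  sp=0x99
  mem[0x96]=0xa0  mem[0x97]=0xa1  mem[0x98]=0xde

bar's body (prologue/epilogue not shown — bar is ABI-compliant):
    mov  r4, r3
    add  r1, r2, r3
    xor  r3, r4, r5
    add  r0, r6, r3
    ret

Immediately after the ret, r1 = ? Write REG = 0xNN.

REG = 0xa2

prologue: push r0 → mem[0x98]=0x3f, sp=0x98
prologue: push r4 → mem[0x97]=0xf7, sp=0x97
body[0] mov  r4, r3 → r4=0x4c
body[1] add  r1, r2, r3 → r1=0xa2
body[2] xor  r3, r4, r5 → r3=0x8c
body[3] add  r0, r6, r3 → r0=0x63
epilogue: pop r4=0xf7, sp=0x98
epilogue: pop r0=0x3f, sp=0x99
r1 is caller-saved → body value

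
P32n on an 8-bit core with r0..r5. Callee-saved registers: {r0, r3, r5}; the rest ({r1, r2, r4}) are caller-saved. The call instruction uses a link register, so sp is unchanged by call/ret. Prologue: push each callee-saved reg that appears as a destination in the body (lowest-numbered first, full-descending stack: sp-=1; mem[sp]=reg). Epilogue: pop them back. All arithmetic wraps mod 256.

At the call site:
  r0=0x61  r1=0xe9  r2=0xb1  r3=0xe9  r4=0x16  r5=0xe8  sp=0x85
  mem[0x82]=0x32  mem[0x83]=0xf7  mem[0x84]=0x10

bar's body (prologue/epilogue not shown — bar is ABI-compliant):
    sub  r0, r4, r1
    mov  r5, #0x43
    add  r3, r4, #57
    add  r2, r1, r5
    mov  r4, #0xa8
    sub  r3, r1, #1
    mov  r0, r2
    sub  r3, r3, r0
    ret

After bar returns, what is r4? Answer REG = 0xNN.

REG = 0xa8

prologue: push r0 -> mem[0x84]=0x61, sp=0x84
prologue: push r3 -> mem[0x83]=0xe9, sp=0x83
prologue: push r5 -> mem[0x82]=0xe8, sp=0x82
body[0] sub  r0, r4, r1 -> r0=0x2d
body[1] mov  r5, #0x43 -> r5=0x43
body[2] add  r3, r4, #57 -> r3=0x4f
body[3] add  r2, r1, r5 -> r2=0x2c
body[4] mov  r4, #0xa8 -> r4=0xa8
body[5] sub  r3, r1, #1 -> r3=0xe8
body[6] mov  r0, r2 -> r0=0x2c
body[7] sub  r3, r3, r0 -> r3=0xbc
epilogue: pop r5=0xe8, sp=0x83
epilogue: pop r3=0xe9, sp=0x84
epilogue: pop r0=0x61, sp=0x85
r4 is caller-saved -> body value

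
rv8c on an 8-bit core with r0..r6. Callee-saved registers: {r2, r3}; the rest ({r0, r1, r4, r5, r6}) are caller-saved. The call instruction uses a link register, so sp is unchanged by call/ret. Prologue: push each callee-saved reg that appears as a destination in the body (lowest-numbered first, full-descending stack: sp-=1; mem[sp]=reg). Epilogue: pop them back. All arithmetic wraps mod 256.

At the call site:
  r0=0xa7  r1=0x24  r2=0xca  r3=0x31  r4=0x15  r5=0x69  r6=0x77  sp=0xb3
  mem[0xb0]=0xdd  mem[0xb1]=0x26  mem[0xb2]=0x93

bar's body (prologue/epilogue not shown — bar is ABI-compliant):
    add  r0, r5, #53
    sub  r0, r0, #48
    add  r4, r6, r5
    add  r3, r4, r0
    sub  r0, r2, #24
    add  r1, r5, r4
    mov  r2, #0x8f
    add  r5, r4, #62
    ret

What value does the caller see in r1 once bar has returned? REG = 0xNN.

prologue: push r2 -> mem[0xb2]=0xca, sp=0xb2
prologue: push r3 -> mem[0xb1]=0x31, sp=0xb1
body[0] add  r0, r5, #53 -> r0=0x9e
body[1] sub  r0, r0, #48 -> r0=0x6e
body[2] add  r4, r6, r5 -> r4=0xe0
body[3] add  r3, r4, r0 -> r3=0x4e
body[4] sub  r0, r2, #24 -> r0=0xb2
body[5] add  r1, r5, r4 -> r1=0x49
body[6] mov  r2, #0x8f -> r2=0x8f
body[7] add  r5, r4, #62 -> r5=0x1e
epilogue: pop r3=0x31, sp=0xb2
epilogue: pop r2=0xca, sp=0xb3
r1 is caller-saved -> body value

REG = 0x49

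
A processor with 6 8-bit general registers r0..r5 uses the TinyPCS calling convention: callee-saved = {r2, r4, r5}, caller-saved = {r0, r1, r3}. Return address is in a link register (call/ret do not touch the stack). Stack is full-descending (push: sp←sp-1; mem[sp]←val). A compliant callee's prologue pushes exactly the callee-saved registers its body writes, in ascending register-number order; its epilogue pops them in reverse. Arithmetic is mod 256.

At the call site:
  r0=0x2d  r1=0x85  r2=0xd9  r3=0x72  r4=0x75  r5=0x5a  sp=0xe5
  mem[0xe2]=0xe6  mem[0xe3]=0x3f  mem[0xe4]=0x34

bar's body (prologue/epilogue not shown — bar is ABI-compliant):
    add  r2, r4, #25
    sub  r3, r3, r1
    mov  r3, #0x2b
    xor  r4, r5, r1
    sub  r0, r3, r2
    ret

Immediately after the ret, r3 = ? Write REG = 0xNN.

prologue: push r2 -> mem[0xe4]=0xd9, sp=0xe4
prologue: push r4 -> mem[0xe3]=0x75, sp=0xe3
body[0] add  r2, r4, #25 -> r2=0x8e
body[1] sub  r3, r3, r1 -> r3=0xed
body[2] mov  r3, #0x2b -> r3=0x2b
body[3] xor  r4, r5, r1 -> r4=0xdf
body[4] sub  r0, r3, r2 -> r0=0x9d
epilogue: pop r4=0x75, sp=0xe4
epilogue: pop r2=0xd9, sp=0xe5
r3 is caller-saved -> body value

REG = 0x2b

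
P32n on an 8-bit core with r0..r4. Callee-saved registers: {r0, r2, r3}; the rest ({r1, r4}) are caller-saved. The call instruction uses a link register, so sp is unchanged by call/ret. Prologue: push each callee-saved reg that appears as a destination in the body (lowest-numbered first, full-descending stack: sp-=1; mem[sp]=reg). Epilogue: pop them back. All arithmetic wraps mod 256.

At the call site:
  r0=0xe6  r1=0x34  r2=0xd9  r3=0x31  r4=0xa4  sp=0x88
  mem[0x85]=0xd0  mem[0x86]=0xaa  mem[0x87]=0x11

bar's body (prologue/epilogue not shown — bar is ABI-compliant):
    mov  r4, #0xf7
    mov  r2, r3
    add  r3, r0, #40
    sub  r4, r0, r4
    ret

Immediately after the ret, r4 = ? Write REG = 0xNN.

REG = 0xef

prologue: push r2 -> mem[0x87]=0xd9, sp=0x87
prologue: push r3 -> mem[0x86]=0x31, sp=0x86
body[0] mov  r4, #0xf7 -> r4=0xf7
body[1] mov  r2, r3 -> r2=0x31
body[2] add  r3, r0, #40 -> r3=0x0e
body[3] sub  r4, r0, r4 -> r4=0xef
epilogue: pop r3=0x31, sp=0x87
epilogue: pop r2=0xd9, sp=0x88
r4 is caller-saved -> body value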